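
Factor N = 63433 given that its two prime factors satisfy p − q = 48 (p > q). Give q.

Since p = q + 48, we have 63433 = q(q + 48), so q² + 48q − 63433 = 0.
Discriminant: 48² + 4·63433 = 2304 + 253732 = 256036; √256036 = 506.
q = (−48 + 506)/2 = 229, and p = q + 48 = 277.
Check: 229 · 277 = 63433.

229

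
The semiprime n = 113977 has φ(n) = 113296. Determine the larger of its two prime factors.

φ(n) = (p−1)(q−1) = n − (p+q) + 1, so p + q = 113977 − 113296 + 1 = 682.
p and q are the roots of t² − 682t + 113977 = 0.
Discriminant: 682² − 4·113977 = 465124 − 455908 = 9216; √9216 = 96.
q = (682 − 96)/2 = 293, p = (682 + 96)/2 = 389.
Check: 293 · 389 = 113977.

389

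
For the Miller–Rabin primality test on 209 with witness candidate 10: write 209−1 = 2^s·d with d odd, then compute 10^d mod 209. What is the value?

32

209 − 1 = 208 = 2^4 · 13, so d = 13.
10^1 ≡ 10 (mod 209)
10^2 ≡ 10^2 = 100 ≡ 100 (mod 209)
10^4 ≡ 100^2 = 10000 ≡ 177 (mod 209)
10^8 ≡ 177^2 = 31329 ≡ 188 (mod 209)
13 = 8 + 4 + 1 in binary powers of 2.
So 10^13 ≡ 188 · 177 · 10 ≡ 32 (mod 209).
Squaring chain: 32 → 188 → 23 → 111; never reaches −1, so base 10 is a Miller–Rabin witness that 209 is composite.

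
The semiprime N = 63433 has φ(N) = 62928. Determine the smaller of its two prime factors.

φ(n) = (p−1)(q−1) = n − (p+q) + 1, so p + q = 63433 − 62928 + 1 = 506.
p and q are the roots of t² − 506t + 63433 = 0.
Discriminant: 506² − 4·63433 = 256036 − 253732 = 2304; √2304 = 48.
q = (506 − 48)/2 = 229, p = (506 + 48)/2 = 277.
Check: 229 · 277 = 63433.

229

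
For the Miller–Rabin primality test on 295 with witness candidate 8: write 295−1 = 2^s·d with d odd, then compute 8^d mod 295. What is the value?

172

295 − 1 = 294 = 2^1 · 147, so d = 147.
8^1 ≡ 8 (mod 295)
8^2 ≡ 8^2 = 64 ≡ 64 (mod 295)
8^4 ≡ 64^2 = 4096 ≡ 261 (mod 295)
8^8 ≡ 261^2 = 68121 ≡ 271 (mod 295)
8^16 ≡ 271^2 = 73441 ≡ 281 (mod 295)
8^32 ≡ 281^2 = 78961 ≡ 196 (mod 295)
8^64 ≡ 196^2 = 38416 ≡ 66 (mod 295)
8^128 ≡ 66^2 = 4356 ≡ 226 (mod 295)
147 = 128 + 16 + 2 + 1 in binary powers of 2.
So 8^147 ≡ 226 · 281 · 64 · 8 ≡ 172 (mod 295).
Squaring chain: 172; never reaches −1, so base 8 is a Miller–Rabin witness that 295 is composite.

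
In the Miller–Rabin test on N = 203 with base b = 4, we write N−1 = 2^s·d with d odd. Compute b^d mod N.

93

203 − 1 = 202 = 2^1 · 101, so d = 101.
4^1 ≡ 4 (mod 203)
4^2 ≡ 4^2 = 16 ≡ 16 (mod 203)
4^4 ≡ 16^2 = 256 ≡ 53 (mod 203)
4^8 ≡ 53^2 = 2809 ≡ 170 (mod 203)
4^16 ≡ 170^2 = 28900 ≡ 74 (mod 203)
4^32 ≡ 74^2 = 5476 ≡ 198 (mod 203)
4^64 ≡ 198^2 = 39204 ≡ 25 (mod 203)
101 = 64 + 32 + 4 + 1 in binary powers of 2.
So 4^101 ≡ 25 · 198 · 53 · 4 ≡ 93 (mod 203).
Squaring chain: 93; never reaches −1, so base 4 is a Miller–Rabin witness that 203 is composite.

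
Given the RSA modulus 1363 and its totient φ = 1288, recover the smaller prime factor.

φ(n) = (p−1)(q−1) = n − (p+q) + 1, so p + q = 1363 − 1288 + 1 = 76.
p and q are the roots of t² − 76t + 1363 = 0.
Discriminant: 76² − 4·1363 = 5776 − 5452 = 324; √324 = 18.
q = (76 − 18)/2 = 29, p = (76 + 18)/2 = 47.
Check: 29 · 47 = 1363.

29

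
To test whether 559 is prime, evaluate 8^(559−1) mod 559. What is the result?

8^1 ≡ 8 (mod 559)
8^2 ≡ 8^2 = 64 ≡ 64 (mod 559)
8^4 ≡ 64^2 = 4096 ≡ 183 (mod 559)
8^8 ≡ 183^2 = 33489 ≡ 508 (mod 559)
8^16 ≡ 508^2 = 258064 ≡ 365 (mod 559)
8^32 ≡ 365^2 = 133225 ≡ 183 (mod 559)
8^64 ≡ 183^2 = 33489 ≡ 508 (mod 559)
8^128 ≡ 508^2 = 258064 ≡ 365 (mod 559)
8^256 ≡ 365^2 = 133225 ≡ 183 (mod 559)
8^512 ≡ 183^2 = 33489 ≡ 508 (mod 559)
558 = 512 + 32 + 8 + 4 + 2 in binary powers of 2.
So 8^558 ≡ 508 · 183 · 508 · 183 · 64 ≡ 428 (mod 559).
Since 428 ≠ 1, base 8 is a Fermat witness: 559 is composite.

428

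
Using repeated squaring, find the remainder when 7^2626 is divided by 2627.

774

7^1 ≡ 7 (mod 2627)
7^2 ≡ 7^2 = 49 ≡ 49 (mod 2627)
7^4 ≡ 49^2 = 2401 ≡ 2401 (mod 2627)
7^8 ≡ 2401^2 = 5764801 ≡ 1163 (mod 2627)
7^16 ≡ 1163^2 = 1352569 ≡ 2291 (mod 2627)
7^32 ≡ 2291^2 = 5248681 ≡ 2562 (mod 2627)
7^64 ≡ 2562^2 = 6563844 ≡ 1598 (mod 2627)
7^128 ≡ 1598^2 = 2553604 ≡ 160 (mod 2627)
7^256 ≡ 160^2 = 25600 ≡ 1957 (mod 2627)
7^512 ≡ 1957^2 = 3829849 ≡ 2310 (mod 2627)
7^1024 ≡ 2310^2 = 5336100 ≡ 663 (mod 2627)
7^2048 ≡ 663^2 = 439569 ≡ 860 (mod 2627)
2626 = 2048 + 512 + 64 + 2 in binary powers of 2.
So 7^2626 ≡ 860 · 2310 · 1598 · 49 ≡ 774 (mod 2627).
Since 774 ≠ 1, base 7 is a Fermat witness: 2627 is composite.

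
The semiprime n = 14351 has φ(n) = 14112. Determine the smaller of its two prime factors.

φ(n) = (p−1)(q−1) = n − (p+q) + 1, so p + q = 14351 − 14112 + 1 = 240.
p and q are the roots of t² − 240t + 14351 = 0.
Discriminant: 240² − 4·14351 = 57600 − 57404 = 196; √196 = 14.
q = (240 − 14)/2 = 113, p = (240 + 14)/2 = 127.
Check: 113 · 127 = 14351.

113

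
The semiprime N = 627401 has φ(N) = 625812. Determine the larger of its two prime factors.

φ(n) = (p−1)(q−1) = n − (p+q) + 1, so p + q = 627401 − 625812 + 1 = 1590.
p and q are the roots of t² − 1590t + 627401 = 0.
Discriminant: 1590² − 4·627401 = 2528100 − 2509604 = 18496; √18496 = 136.
q = (1590 − 136)/2 = 727, p = (1590 + 136)/2 = 863.
Check: 727 · 863 = 627401.

863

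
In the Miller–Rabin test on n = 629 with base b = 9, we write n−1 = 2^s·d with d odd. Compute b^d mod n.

629 − 1 = 628 = 2^2 · 157, so d = 157.
9^1 ≡ 9 (mod 629)
9^2 ≡ 9^2 = 81 ≡ 81 (mod 629)
9^4 ≡ 81^2 = 6561 ≡ 271 (mod 629)
9^8 ≡ 271^2 = 73441 ≡ 477 (mod 629)
9^16 ≡ 477^2 = 227529 ≡ 460 (mod 629)
9^32 ≡ 460^2 = 211600 ≡ 256 (mod 629)
9^64 ≡ 256^2 = 65536 ≡ 120 (mod 629)
9^128 ≡ 120^2 = 14400 ≡ 562 (mod 629)
157 = 128 + 16 + 8 + 4 + 1 in binary powers of 2.
So 9^157 ≡ 562 · 460 · 477 · 271 · 9 ≡ 382 (mod 629).
Squaring chain: 382 → 625; never reaches −1, so base 9 is a Miller–Rabin witness that 629 is composite.

382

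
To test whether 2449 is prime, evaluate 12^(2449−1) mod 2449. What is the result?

12^1 ≡ 12 (mod 2449)
12^2 ≡ 12^2 = 144 ≡ 144 (mod 2449)
12^4 ≡ 144^2 = 20736 ≡ 1144 (mod 2449)
12^8 ≡ 1144^2 = 1308736 ≡ 970 (mod 2449)
12^16 ≡ 970^2 = 940900 ≡ 484 (mod 2449)
12^32 ≡ 484^2 = 234256 ≡ 1601 (mod 2449)
12^64 ≡ 1601^2 = 2563201 ≡ 1547 (mod 2449)
12^128 ≡ 1547^2 = 2393209 ≡ 536 (mod 2449)
12^256 ≡ 536^2 = 287296 ≡ 763 (mod 2449)
12^512 ≡ 763^2 = 582169 ≡ 1756 (mod 2449)
12^1024 ≡ 1756^2 = 3083536 ≡ 245 (mod 2449)
12^2048 ≡ 245^2 = 60025 ≡ 1249 (mod 2449)
2448 = 2048 + 256 + 128 + 16 in binary powers of 2.
So 12^2448 ≡ 1249 · 763 · 536 · 484 ≡ 907 (mod 2449).
Since 907 ≠ 1, base 12 is a Fermat witness: 2449 is composite.

907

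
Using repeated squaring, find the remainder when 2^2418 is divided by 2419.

2^1 ≡ 2 (mod 2419)
2^2 ≡ 2^2 = 4 ≡ 4 (mod 2419)
2^4 ≡ 4^2 = 16 ≡ 16 (mod 2419)
2^8 ≡ 16^2 = 256 ≡ 256 (mod 2419)
2^16 ≡ 256^2 = 65536 ≡ 223 (mod 2419)
2^32 ≡ 223^2 = 49729 ≡ 1349 (mod 2419)
2^64 ≡ 1349^2 = 1819801 ≡ 713 (mod 2419)
2^128 ≡ 713^2 = 508369 ≡ 379 (mod 2419)
2^256 ≡ 379^2 = 143641 ≡ 920 (mod 2419)
2^512 ≡ 920^2 = 846400 ≡ 2169 (mod 2419)
2^1024 ≡ 2169^2 = 4704561 ≡ 2025 (mod 2419)
2^2048 ≡ 2025^2 = 4100625 ≡ 420 (mod 2419)
2418 = 2048 + 256 + 64 + 32 + 16 + 2 in binary powers of 2.
So 2^2418 ≡ 420 · 920 · 713 · 1349 · 223 · 4 ≡ 1138 (mod 2419).
Since 1138 ≠ 1, base 2 is a Fermat witness: 2419 is composite.

1138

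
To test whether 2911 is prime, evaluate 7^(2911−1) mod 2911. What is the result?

7^1 ≡ 7 (mod 2911)
7^2 ≡ 7^2 = 49 ≡ 49 (mod 2911)
7^4 ≡ 49^2 = 2401 ≡ 2401 (mod 2911)
7^8 ≡ 2401^2 = 5764801 ≡ 1021 (mod 2911)
7^16 ≡ 1021^2 = 1042441 ≡ 303 (mod 2911)
7^32 ≡ 303^2 = 91809 ≡ 1568 (mod 2911)
7^64 ≡ 1568^2 = 2458624 ≡ 1740 (mod 2911)
7^128 ≡ 1740^2 = 3027600 ≡ 160 (mod 2911)
7^256 ≡ 160^2 = 25600 ≡ 2312 (mod 2911)
7^512 ≡ 2312^2 = 5345344 ≡ 748 (mod 2911)
7^1024 ≡ 748^2 = 559504 ≡ 592 (mod 2911)
7^2048 ≡ 592^2 = 350464 ≡ 1144 (mod 2911)
2910 = 2048 + 512 + 256 + 64 + 16 + 8 + 4 + 2 in binary powers of 2.
So 7^2910 ≡ 1144 · 748 · 2312 · 1740 · 303 · 1021 · 2401 · 49 ≡ 1795 (mod 2911).
Since 1795 ≠ 1, base 7 is a Fermat witness: 2911 is composite.

1795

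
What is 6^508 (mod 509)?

1

6^1 ≡ 6 (mod 509)
6^2 ≡ 6^2 = 36 ≡ 36 (mod 509)
6^4 ≡ 36^2 = 1296 ≡ 278 (mod 509)
6^8 ≡ 278^2 = 77284 ≡ 425 (mod 509)
6^16 ≡ 425^2 = 180625 ≡ 439 (mod 509)
6^32 ≡ 439^2 = 192721 ≡ 319 (mod 509)
6^64 ≡ 319^2 = 101761 ≡ 470 (mod 509)
6^128 ≡ 470^2 = 220900 ≡ 503 (mod 509)
6^256 ≡ 503^2 = 253009 ≡ 36 (mod 509)
508 = 256 + 128 + 64 + 32 + 16 + 8 + 4 in binary powers of 2.
So 6^508 ≡ 36 · 503 · 470 · 319 · 439 · 425 · 278 ≡ 1 (mod 509).
Since the result is 1, base 6 gives no evidence that 509 is composite.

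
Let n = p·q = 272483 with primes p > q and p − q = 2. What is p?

Since p = q + 2, we have 272483 = q(q + 2), so q² + 2q − 272483 = 0.
Discriminant: 2² + 4·272483 = 4 + 1089932 = 1089936; √1089936 = 1044.
q = (−2 + 1044)/2 = 521, and p = q + 2 = 523.
Check: 521 · 523 = 272483.

523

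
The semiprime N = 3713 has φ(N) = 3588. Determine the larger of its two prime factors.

79

φ(n) = (p−1)(q−1) = n − (p+q) + 1, so p + q = 3713 − 3588 + 1 = 126.
p and q are the roots of t² − 126t + 3713 = 0.
Discriminant: 126² − 4·3713 = 15876 − 14852 = 1024; √1024 = 32.
q = (126 − 32)/2 = 47, p = (126 + 32)/2 = 79.
Check: 47 · 79 = 3713.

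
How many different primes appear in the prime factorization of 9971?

9971 = 13^2 · 59
9971 = 13^2 · 59, which has 2 distinct prime factors.

2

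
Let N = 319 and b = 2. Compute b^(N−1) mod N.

212

2^1 ≡ 2 (mod 319)
2^2 ≡ 2^2 = 4 ≡ 4 (mod 319)
2^4 ≡ 4^2 = 16 ≡ 16 (mod 319)
2^8 ≡ 16^2 = 256 ≡ 256 (mod 319)
2^16 ≡ 256^2 = 65536 ≡ 141 (mod 319)
2^32 ≡ 141^2 = 19881 ≡ 103 (mod 319)
2^64 ≡ 103^2 = 10609 ≡ 82 (mod 319)
2^128 ≡ 82^2 = 6724 ≡ 25 (mod 319)
2^256 ≡ 25^2 = 625 ≡ 306 (mod 319)
318 = 256 + 32 + 16 + 8 + 4 + 2 in binary powers of 2.
So 2^318 ≡ 306 · 103 · 141 · 256 · 16 · 4 ≡ 212 (mod 319).
Since 212 ≠ 1, base 2 is a Fermat witness: 319 is composite.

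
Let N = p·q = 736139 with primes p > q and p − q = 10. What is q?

853

Since p = q + 10, we have 736139 = q(q + 10), so q² + 10q − 736139 = 0.
Discriminant: 10² + 4·736139 = 100 + 2944556 = 2944656; √2944656 = 1716.
q = (−10 + 1716)/2 = 853, and p = q + 10 = 863.
Check: 853 · 863 = 736139.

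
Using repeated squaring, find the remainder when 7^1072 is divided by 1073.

7

7^1 ≡ 7 (mod 1073)
7^2 ≡ 7^2 = 49 ≡ 49 (mod 1073)
7^4 ≡ 49^2 = 2401 ≡ 255 (mod 1073)
7^8 ≡ 255^2 = 65025 ≡ 645 (mod 1073)
7^16 ≡ 645^2 = 416025 ≡ 774 (mod 1073)
7^32 ≡ 774^2 = 599076 ≡ 342 (mod 1073)
7^64 ≡ 342^2 = 116964 ≡ 7 (mod 1073)
7^128 ≡ 7^2 = 49 ≡ 49 (mod 1073)
7^256 ≡ 49^2 = 2401 ≡ 255 (mod 1073)
7^512 ≡ 255^2 = 65025 ≡ 645 (mod 1073)
7^1024 ≡ 645^2 = 416025 ≡ 774 (mod 1073)
1072 = 1024 + 32 + 16 in binary powers of 2.
So 7^1072 ≡ 774 · 342 · 774 ≡ 7 (mod 1073).
Since 7 ≠ 1, base 7 is a Fermat witness: 1073 is composite.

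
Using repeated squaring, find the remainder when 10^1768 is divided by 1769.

1184

10^1 ≡ 10 (mod 1769)
10^2 ≡ 10^2 = 100 ≡ 100 (mod 1769)
10^4 ≡ 100^2 = 10000 ≡ 1155 (mod 1769)
10^8 ≡ 1155^2 = 1334025 ≡ 199 (mod 1769)
10^16 ≡ 199^2 = 39601 ≡ 683 (mod 1769)
10^32 ≡ 683^2 = 466489 ≡ 1242 (mod 1769)
10^64 ≡ 1242^2 = 1542564 ≡ 1765 (mod 1769)
10^128 ≡ 1765^2 = 3115225 ≡ 16 (mod 1769)
10^256 ≡ 16^2 = 256 ≡ 256 (mod 1769)
10^512 ≡ 256^2 = 65536 ≡ 83 (mod 1769)
10^1024 ≡ 83^2 = 6889 ≡ 1582 (mod 1769)
1768 = 1024 + 512 + 128 + 64 + 32 + 8 in binary powers of 2.
So 10^1768 ≡ 1582 · 83 · 16 · 1765 · 1242 · 199 ≡ 1184 (mod 1769).
Since 1184 ≠ 1, base 10 is a Fermat witness: 1769 is composite.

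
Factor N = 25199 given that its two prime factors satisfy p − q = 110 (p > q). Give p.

223

Since p = q + 110, we have 25199 = q(q + 110), so q² + 110q − 25199 = 0.
Discriminant: 110² + 4·25199 = 12100 + 100796 = 112896; √112896 = 336.
q = (−110 + 336)/2 = 113, and p = q + 110 = 223.
Check: 113 · 223 = 25199.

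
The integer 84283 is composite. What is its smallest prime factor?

89

84283 is odd.
Digit sum 25, not divisible by 3.
Ends in 3: not divisible by 5.
7: 84283 = 7·12040 + 3
11: 84283 = 11·7662 + 1
13: 84283 = 13·6483 + 4
17: 84283 = 17·4957 + 14
19: 84283 = 19·4435 + 18
23: 84283 = 23·3664 + 11
29: 84283 = 29·2906 + 9
31: 84283 = 31·2718 + 25
37: 84283 = 37·2277 + 34
41: 84283 = 41·2055 + 28
43: 84283 = 43·1960 + 3
47: 84283 = 47·1793 + 12
53: 84283 = 53·1590 + 13
59: 84283 = 59·1428 + 31
61: 84283 = 61·1381 + 42
67: 84283 = 67·1257 + 64
71: 84283 = 71·1187 + 6
73: 84283 = 73·1154 + 41
79: 84283 = 79·1066 + 69
83: 84283 = 83·1015 + 38
89: 84283 = 89·947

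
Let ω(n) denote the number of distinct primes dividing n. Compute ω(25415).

25415 = 5 · 5083
5083 = 13 · 391
391 = 17 · 23
25415 = 5 · 13 · 17 · 23, which has 4 distinct prime factors.

4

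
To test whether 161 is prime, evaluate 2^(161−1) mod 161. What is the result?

156

2^1 ≡ 2 (mod 161)
2^2 ≡ 2^2 = 4 ≡ 4 (mod 161)
2^4 ≡ 4^2 = 16 ≡ 16 (mod 161)
2^8 ≡ 16^2 = 256 ≡ 95 (mod 161)
2^16 ≡ 95^2 = 9025 ≡ 9 (mod 161)
2^32 ≡ 9^2 = 81 ≡ 81 (mod 161)
2^64 ≡ 81^2 = 6561 ≡ 121 (mod 161)
2^128 ≡ 121^2 = 14641 ≡ 151 (mod 161)
160 = 128 + 32 in binary powers of 2.
So 2^160 ≡ 151 · 81 ≡ 156 (mod 161).
Since 156 ≠ 1, base 2 is a Fermat witness: 161 is composite.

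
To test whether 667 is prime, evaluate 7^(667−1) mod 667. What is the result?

326

7^1 ≡ 7 (mod 667)
7^2 ≡ 7^2 = 49 ≡ 49 (mod 667)
7^4 ≡ 49^2 = 2401 ≡ 400 (mod 667)
7^8 ≡ 400^2 = 160000 ≡ 587 (mod 667)
7^16 ≡ 587^2 = 344569 ≡ 397 (mod 667)
7^32 ≡ 397^2 = 157609 ≡ 197 (mod 667)
7^64 ≡ 197^2 = 38809 ≡ 123 (mod 667)
7^128 ≡ 123^2 = 15129 ≡ 455 (mod 667)
7^256 ≡ 455^2 = 207025 ≡ 255 (mod 667)
7^512 ≡ 255^2 = 65025 ≡ 326 (mod 667)
666 = 512 + 128 + 16 + 8 + 2 in binary powers of 2.
So 7^666 ≡ 326 · 455 · 397 · 587 · 49 ≡ 326 (mod 667).
Since 326 ≠ 1, base 7 is a Fermat witness: 667 is composite.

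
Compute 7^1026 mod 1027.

7^1 ≡ 7 (mod 1027)
7^2 ≡ 7^2 = 49 ≡ 49 (mod 1027)
7^4 ≡ 49^2 = 2401 ≡ 347 (mod 1027)
7^8 ≡ 347^2 = 120409 ≡ 250 (mod 1027)
7^16 ≡ 250^2 = 62500 ≡ 880 (mod 1027)
7^32 ≡ 880^2 = 774400 ≡ 42 (mod 1027)
7^64 ≡ 42^2 = 1764 ≡ 737 (mod 1027)
7^128 ≡ 737^2 = 543169 ≡ 913 (mod 1027)
7^256 ≡ 913^2 = 833569 ≡ 672 (mod 1027)
7^512 ≡ 672^2 = 451584 ≡ 731 (mod 1027)
7^1024 ≡ 731^2 = 534361 ≡ 321 (mod 1027)
1026 = 1024 + 2 in binary powers of 2.
So 7^1026 ≡ 321 · 49 ≡ 324 (mod 1027).
Since 324 ≠ 1, base 7 is a Fermat witness: 1027 is composite.

324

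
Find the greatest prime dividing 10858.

89

10858 = 2 · 5429
5429 = 61 · 89
89 is prime.
So 10858 = 2 · 61 · 89; the largest prime factor is 89.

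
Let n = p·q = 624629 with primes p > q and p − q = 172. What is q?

709

Since p = q + 172, we have 624629 = q(q + 172), so q² + 172q − 624629 = 0.
Discriminant: 172² + 4·624629 = 29584 + 2498516 = 2528100; √2528100 = 1590.
q = (−172 + 1590)/2 = 709, and p = q + 172 = 881.
Check: 709 · 881 = 624629.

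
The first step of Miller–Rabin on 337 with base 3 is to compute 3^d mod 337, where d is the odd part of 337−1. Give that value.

252

337 − 1 = 336 = 2^4 · 21, so d = 21.
3^1 ≡ 3 (mod 337)
3^2 ≡ 3^2 = 9 ≡ 9 (mod 337)
3^4 ≡ 9^2 = 81 ≡ 81 (mod 337)
3^8 ≡ 81^2 = 6561 ≡ 158 (mod 337)
3^16 ≡ 158^2 = 24964 ≡ 26 (mod 337)
21 = 16 + 4 + 1 in binary powers of 2.
So 3^21 ≡ 26 · 81 · 3 ≡ 252 (mod 337).
Squaring chain: 252 → 148 → 336 → 1; reaches −1, so base 3 does not prove 337 composite.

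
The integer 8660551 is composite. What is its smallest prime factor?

59

8660551 is odd.
Digit sum 31, not divisible by 3.
Ends in 1: not divisible by 5.
7: 8660551 = 7·1237221 + 4
11: 8660551 = 11·787322 + 9
13: 8660551 = 13·666196 + 3
17: 8660551 = 17·509444 + 3
19: 8660551 = 19·455818 + 9
23: 8660551 = 23·376545 + 16
29: 8660551 = 29·298639 + 20
31: 8660551 = 31·279372 + 19
37: 8660551 = 37·234068 + 35
41: 8660551 = 41·211232 + 39
43: 8660551 = 43·201408 + 7
47: 8660551 = 47·184267 + 2
53: 8660551 = 53·163406 + 33
59: 8660551 = 59·146789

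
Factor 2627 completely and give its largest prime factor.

71

2627 = 37 · 71
71 is prime.
So 2627 = 37 · 71; the largest prime factor is 71.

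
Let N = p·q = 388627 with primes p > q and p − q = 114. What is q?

Since p = q + 114, we have 388627 = q(q + 114), so q² + 114q − 388627 = 0.
Discriminant: 114² + 4·388627 = 12996 + 1554508 = 1567504; √1567504 = 1252.
q = (−114 + 1252)/2 = 569, and p = q + 114 = 683.
Check: 569 · 683 = 388627.

569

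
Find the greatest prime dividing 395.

395 = 5 · 79
79 is prime.
So 395 = 5 · 79; the largest prime factor is 79.

79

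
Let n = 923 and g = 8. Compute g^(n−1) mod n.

8^1 ≡ 8 (mod 923)
8^2 ≡ 8^2 = 64 ≡ 64 (mod 923)
8^4 ≡ 64^2 = 4096 ≡ 404 (mod 923)
8^8 ≡ 404^2 = 163216 ≡ 768 (mod 923)
8^16 ≡ 768^2 = 589824 ≡ 27 (mod 923)
8^32 ≡ 27^2 = 729 ≡ 729 (mod 923)
8^64 ≡ 729^2 = 531441 ≡ 716 (mod 923)
8^128 ≡ 716^2 = 512656 ≡ 391 (mod 923)
8^256 ≡ 391^2 = 152881 ≡ 586 (mod 923)
8^512 ≡ 586^2 = 343396 ≡ 40 (mod 923)
922 = 512 + 256 + 128 + 16 + 8 + 2 in binary powers of 2.
So 8^922 ≡ 40 · 586 · 391 · 27 · 768 · 64 ≡ 428 (mod 923).
Since 428 ≠ 1, base 8 is a Fermat witness: 923 is composite.

428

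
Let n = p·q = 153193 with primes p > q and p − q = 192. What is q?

Since p = q + 192, we have 153193 = q(q + 192), so q² + 192q − 153193 = 0.
Discriminant: 192² + 4·153193 = 36864 + 612772 = 649636; √649636 = 806.
q = (−192 + 806)/2 = 307, and p = q + 192 = 499.
Check: 307 · 499 = 153193.

307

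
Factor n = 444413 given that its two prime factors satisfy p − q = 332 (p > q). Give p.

853

Since p = q + 332, we have 444413 = q(q + 332), so q² + 332q − 444413 = 0.
Discriminant: 332² + 4·444413 = 110224 + 1777652 = 1887876; √1887876 = 1374.
q = (−332 + 1374)/2 = 521, and p = q + 332 = 853.
Check: 521 · 853 = 444413.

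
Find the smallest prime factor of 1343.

17

1343 is odd.
Digit sum 11, not divisible by 3.
Ends in 3: not divisible by 5.
7: 1343 = 7·191 + 6
11: 1343 = 11·122 + 1
13: 1343 = 13·103 + 4
17: 1343 = 17·79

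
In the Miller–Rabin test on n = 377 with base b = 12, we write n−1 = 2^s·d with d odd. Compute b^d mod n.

220

377 − 1 = 376 = 2^3 · 47, so d = 47.
12^1 ≡ 12 (mod 377)
12^2 ≡ 12^2 = 144 ≡ 144 (mod 377)
12^4 ≡ 144^2 = 20736 ≡ 1 (mod 377)
12^8 ≡ 1^2 = 1 ≡ 1 (mod 377)
12^16 ≡ 1^2 = 1 ≡ 1 (mod 377)
12^32 ≡ 1^2 = 1 ≡ 1 (mod 377)
47 = 32 + 8 + 4 + 2 + 1 in binary powers of 2.
So 12^47 ≡ 1 · 1 · 1 · 144 · 12 ≡ 220 (mod 377).
Squaring chain: 220 → 144 → 1; never reaches −1, so base 12 is a Miller–Rabin witness that 377 is composite.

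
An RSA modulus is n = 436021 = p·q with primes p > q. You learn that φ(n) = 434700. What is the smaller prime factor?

φ(n) = (p−1)(q−1) = n − (p+q) + 1, so p + q = 436021 − 434700 + 1 = 1322.
p and q are the roots of t² − 1322t + 436021 = 0.
Discriminant: 1322² − 4·436021 = 1747684 − 1744084 = 3600; √3600 = 60.
q = (1322 − 60)/2 = 631, p = (1322 + 60)/2 = 691.
Check: 631 · 691 = 436021.

631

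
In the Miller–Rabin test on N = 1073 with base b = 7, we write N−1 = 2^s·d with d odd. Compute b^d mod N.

255

1073 − 1 = 1072 = 2^4 · 67, so d = 67.
7^1 ≡ 7 (mod 1073)
7^2 ≡ 7^2 = 49 ≡ 49 (mod 1073)
7^4 ≡ 49^2 = 2401 ≡ 255 (mod 1073)
7^8 ≡ 255^2 = 65025 ≡ 645 (mod 1073)
7^16 ≡ 645^2 = 416025 ≡ 774 (mod 1073)
7^32 ≡ 774^2 = 599076 ≡ 342 (mod 1073)
7^64 ≡ 342^2 = 116964 ≡ 7 (mod 1073)
67 = 64 + 2 + 1 in binary powers of 2.
So 7^67 ≡ 7 · 49 · 7 ≡ 255 (mod 1073).
Squaring chain: 255 → 645 → 774 → 342; never reaches −1, so base 7 is a Miller–Rabin witness that 1073 is composite.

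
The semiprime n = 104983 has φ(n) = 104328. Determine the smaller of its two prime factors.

277

φ(n) = (p−1)(q−1) = n − (p+q) + 1, so p + q = 104983 − 104328 + 1 = 656.
p and q are the roots of t² − 656t + 104983 = 0.
Discriminant: 656² − 4·104983 = 430336 − 419932 = 10404; √10404 = 102.
q = (656 − 102)/2 = 277, p = (656 + 102)/2 = 379.
Check: 277 · 379 = 104983.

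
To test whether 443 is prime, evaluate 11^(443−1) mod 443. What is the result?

1

11^1 ≡ 11 (mod 443)
11^2 ≡ 11^2 = 121 ≡ 121 (mod 443)
11^4 ≡ 121^2 = 14641 ≡ 22 (mod 443)
11^8 ≡ 22^2 = 484 ≡ 41 (mod 443)
11^16 ≡ 41^2 = 1681 ≡ 352 (mod 443)
11^32 ≡ 352^2 = 123904 ≡ 307 (mod 443)
11^64 ≡ 307^2 = 94249 ≡ 333 (mod 443)
11^128 ≡ 333^2 = 110889 ≡ 139 (mod 443)
11^256 ≡ 139^2 = 19321 ≡ 272 (mod 443)
442 = 256 + 128 + 32 + 16 + 8 + 2 in binary powers of 2.
So 11^442 ≡ 272 · 139 · 307 · 352 · 41 · 121 ≡ 1 (mod 443).
Since the result is 1, base 11 gives no evidence that 443 is composite.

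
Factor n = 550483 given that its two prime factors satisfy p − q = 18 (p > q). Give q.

Since p = q + 18, we have 550483 = q(q + 18), so q² + 18q − 550483 = 0.
Discriminant: 18² + 4·550483 = 324 + 2201932 = 2202256; √2202256 = 1484.
q = (−18 + 1484)/2 = 733, and p = q + 18 = 751.
Check: 733 · 751 = 550483.

733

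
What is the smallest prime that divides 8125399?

97

8125399 is odd.
Digit sum 37, not divisible by 3.
Ends in 9: not divisible by 5.
7: 8125399 = 7·1160771 + 2
11: 8125399 = 11·738672 + 7
13: 8125399 = 13·625030 + 9
17: 8125399 = 17·477964 + 11
19: 8125399 = 19·427652 + 11
23: 8125399 = 23·353278 + 5
29: 8125399 = 29·280186 + 5
31: 8125399 = 31·262109 + 20
37: 8125399 = 37·219605 + 14
41: 8125399 = 41·198180 + 19
43: 8125399 = 43·188962 + 33
47: 8125399 = 47·172880 + 39
53: 8125399 = 53·153309 + 22
59: 8125399 = 59·137718 + 37
61: 8125399 = 61·133203 + 16
67: 8125399 = 67·121274 + 41
71: 8125399 = 71·114442 + 17
73: 8125399 = 73·111306 + 61
79: 8125399 = 79·102853 + 12
83: 8125399 = 83·97896 + 31
89: 8125399 = 89·91296 + 55
97: 8125399 = 97·83767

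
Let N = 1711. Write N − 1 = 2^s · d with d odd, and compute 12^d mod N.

1711 − 1 = 1710 = 2^1 · 855, so d = 855.
12^1 ≡ 12 (mod 1711)
12^2 ≡ 12^2 = 144 ≡ 144 (mod 1711)
12^4 ≡ 144^2 = 20736 ≡ 204 (mod 1711)
12^8 ≡ 204^2 = 41616 ≡ 552 (mod 1711)
12^16 ≡ 552^2 = 304704 ≡ 146 (mod 1711)
12^32 ≡ 146^2 = 21316 ≡ 784 (mod 1711)
12^64 ≡ 784^2 = 614656 ≡ 407 (mod 1711)
12^128 ≡ 407^2 = 165649 ≡ 1393 (mod 1711)
12^256 ≡ 1393^2 = 1940449 ≡ 175 (mod 1711)
12^512 ≡ 175^2 = 30625 ≡ 1538 (mod 1711)
855 = 512 + 256 + 64 + 16 + 4 + 2 + 1 in binary powers of 2.
So 12^855 ≡ 1538 · 175 · 407 · 146 · 204 · 144 · 12 ≡ 1467 (mod 1711).
Squaring chain: 1467; never reaches −1, so base 12 is a Miller–Rabin witness that 1711 is composite.

1467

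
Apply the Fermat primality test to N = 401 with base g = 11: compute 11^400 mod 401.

1

11^1 ≡ 11 (mod 401)
11^2 ≡ 11^2 = 121 ≡ 121 (mod 401)
11^4 ≡ 121^2 = 14641 ≡ 205 (mod 401)
11^8 ≡ 205^2 = 42025 ≡ 321 (mod 401)
11^16 ≡ 321^2 = 103041 ≡ 385 (mod 401)
11^32 ≡ 385^2 = 148225 ≡ 256 (mod 401)
11^64 ≡ 256^2 = 65536 ≡ 173 (mod 401)
11^128 ≡ 173^2 = 29929 ≡ 255 (mod 401)
11^256 ≡ 255^2 = 65025 ≡ 63 (mod 401)
400 = 256 + 128 + 16 in binary powers of 2.
So 11^400 ≡ 63 · 255 · 385 ≡ 1 (mod 401).
Since the result is 1, base 11 gives no evidence that 401 is composite.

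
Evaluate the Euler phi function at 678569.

641520

Factor: 678569 = 23 · 163 · 181.
φ(678569) = (23−1) · (163−1) · (181−1) = 22 · 162 · 180 = 641520.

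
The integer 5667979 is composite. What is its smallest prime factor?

53

5667979 is odd.
Digit sum 49, not divisible by 3.
Ends in 9: not divisible by 5.
7: 5667979 = 7·809711 + 2
11: 5667979 = 11·515270 + 9
13: 5667979 = 13·435998 + 5
17: 5667979 = 17·333410 + 9
19: 5667979 = 19·298314 + 13
23: 5667979 = 23·246433 + 20
29: 5667979 = 29·195447 + 16
31: 5667979 = 31·182838 + 1
37: 5667979 = 37·153188 + 23
41: 5667979 = 41·138243 + 16
43: 5667979 = 43·131813 + 20
47: 5667979 = 47·120595 + 14
53: 5667979 = 53·106943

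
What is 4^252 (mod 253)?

4^1 ≡ 4 (mod 253)
4^2 ≡ 4^2 = 16 ≡ 16 (mod 253)
4^4 ≡ 16^2 = 256 ≡ 3 (mod 253)
4^8 ≡ 3^2 = 9 ≡ 9 (mod 253)
4^16 ≡ 9^2 = 81 ≡ 81 (mod 253)
4^32 ≡ 81^2 = 6561 ≡ 236 (mod 253)
4^64 ≡ 236^2 = 55696 ≡ 36 (mod 253)
4^128 ≡ 36^2 = 1296 ≡ 31 (mod 253)
252 = 128 + 64 + 32 + 16 + 8 + 4 in binary powers of 2.
So 4^252 ≡ 31 · 36 · 236 · 81 · 9 · 3 ≡ 236 (mod 253).
Since 236 ≠ 1, base 4 is a Fermat witness: 253 is composite.

236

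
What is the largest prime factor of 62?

62 = 2 · 31
31 is prime.
So 62 = 2 · 31; the largest prime factor is 31.

31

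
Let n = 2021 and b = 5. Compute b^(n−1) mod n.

883

5^1 ≡ 5 (mod 2021)
5^2 ≡ 5^2 = 25 ≡ 25 (mod 2021)
5^4 ≡ 25^2 = 625 ≡ 625 (mod 2021)
5^8 ≡ 625^2 = 390625 ≡ 572 (mod 2021)
5^16 ≡ 572^2 = 327184 ≡ 1803 (mod 2021)
5^32 ≡ 1803^2 = 3250809 ≡ 1041 (mod 2021)
5^64 ≡ 1041^2 = 1083681 ≡ 425 (mod 2021)
5^128 ≡ 425^2 = 180625 ≡ 756 (mod 2021)
5^256 ≡ 756^2 = 571536 ≡ 1614 (mod 2021)
5^512 ≡ 1614^2 = 2604996 ≡ 1948 (mod 2021)
5^1024 ≡ 1948^2 = 3794704 ≡ 1287 (mod 2021)
2020 = 1024 + 512 + 256 + 128 + 64 + 32 + 4 in binary powers of 2.
So 5^2020 ≡ 1287 · 1948 · 1614 · 756 · 425 · 1041 · 625 ≡ 883 (mod 2021).
Since 883 ≠ 1, base 5 is a Fermat witness: 2021 is composite.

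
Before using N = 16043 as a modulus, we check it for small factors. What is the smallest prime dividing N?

61

16043 is odd.
Digit sum 14, not divisible by 3.
Ends in 3: not divisible by 5.
7: 16043 = 7·2291 + 6
11: 16043 = 11·1458 + 5
13: 16043 = 13·1234 + 1
17: 16043 = 17·943 + 12
19: 16043 = 19·844 + 7
23: 16043 = 23·697 + 12
29: 16043 = 29·553 + 6
31: 16043 = 31·517 + 16
37: 16043 = 37·433 + 22
41: 16043 = 41·391 + 12
43: 16043 = 43·373 + 4
47: 16043 = 47·341 + 16
53: 16043 = 53·302 + 37
59: 16043 = 59·271 + 54
61: 16043 = 61·263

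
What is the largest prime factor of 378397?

378397 = 47 · 8051
8051 = 83 · 97
97 is prime.
So 378397 = 47 · 83 · 97; the largest prime factor is 97.

97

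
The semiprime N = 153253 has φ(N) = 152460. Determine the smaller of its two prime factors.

φ(n) = (p−1)(q−1) = n − (p+q) + 1, so p + q = 153253 − 152460 + 1 = 794.
p and q are the roots of t² − 794t + 153253 = 0.
Discriminant: 794² − 4·153253 = 630436 − 613012 = 17424; √17424 = 132.
q = (794 − 132)/2 = 331, p = (794 + 132)/2 = 463.
Check: 331 · 463 = 153253.

331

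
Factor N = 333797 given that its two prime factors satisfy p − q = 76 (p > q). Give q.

Since p = q + 76, we have 333797 = q(q + 76), so q² + 76q − 333797 = 0.
Discriminant: 76² + 4·333797 = 5776 + 1335188 = 1340964; √1340964 = 1158.
q = (−76 + 1158)/2 = 541, and p = q + 76 = 617.
Check: 541 · 617 = 333797.

541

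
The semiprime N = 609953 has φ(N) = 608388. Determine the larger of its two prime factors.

φ(n) = (p−1)(q−1) = n − (p+q) + 1, so p + q = 609953 − 608388 + 1 = 1566.
p and q are the roots of t² − 1566t + 609953 = 0.
Discriminant: 1566² − 4·609953 = 2452356 − 2439812 = 12544; √12544 = 112.
q = (1566 − 112)/2 = 727, p = (1566 + 112)/2 = 839.
Check: 727 · 839 = 609953.

839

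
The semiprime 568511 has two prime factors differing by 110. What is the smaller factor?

Since p = q + 110, we have 568511 = q(q + 110), so q² + 110q − 568511 = 0.
Discriminant: 110² + 4·568511 = 12100 + 2274044 = 2286144; √2286144 = 1512.
q = (−110 + 1512)/2 = 701, and p = q + 110 = 811.
Check: 701 · 811 = 568511.

701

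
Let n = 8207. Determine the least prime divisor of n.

29

8207 is odd.
Digit sum 17, not divisible by 3.
Ends in 7: not divisible by 5.
7: 8207 = 7·1172 + 3
11: 8207 = 11·746 + 1
13: 8207 = 13·631 + 4
17: 8207 = 17·482 + 13
19: 8207 = 19·431 + 18
23: 8207 = 23·356 + 19
29: 8207 = 29·283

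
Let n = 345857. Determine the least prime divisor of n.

19

345857 is odd.
Digit sum 32, not divisible by 3.
Ends in 7: not divisible by 5.
7: 345857 = 7·49408 + 1
11: 345857 = 11·31441 + 6
13: 345857 = 13·26604 + 5
17: 345857 = 17·20344 + 9
19: 345857 = 19·18203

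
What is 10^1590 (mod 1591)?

704

10^1 ≡ 10 (mod 1591)
10^2 ≡ 10^2 = 100 ≡ 100 (mod 1591)
10^4 ≡ 100^2 = 10000 ≡ 454 (mod 1591)
10^8 ≡ 454^2 = 206116 ≡ 877 (mod 1591)
10^16 ≡ 877^2 = 769129 ≡ 676 (mod 1591)
10^32 ≡ 676^2 = 456976 ≡ 359 (mod 1591)
10^64 ≡ 359^2 = 128881 ≡ 10 (mod 1591)
10^128 ≡ 10^2 = 100 ≡ 100 (mod 1591)
10^256 ≡ 100^2 = 10000 ≡ 454 (mod 1591)
10^512 ≡ 454^2 = 206116 ≡ 877 (mod 1591)
10^1024 ≡ 877^2 = 769129 ≡ 676 (mod 1591)
1590 = 1024 + 512 + 32 + 16 + 4 + 2 in binary powers of 2.
So 10^1590 ≡ 676 · 877 · 359 · 676 · 454 · 100 ≡ 704 (mod 1591).
Since 704 ≠ 1, base 10 is a Fermat witness: 1591 is composite.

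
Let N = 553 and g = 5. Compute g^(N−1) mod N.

141

5^1 ≡ 5 (mod 553)
5^2 ≡ 5^2 = 25 ≡ 25 (mod 553)
5^4 ≡ 25^2 = 625 ≡ 72 (mod 553)
5^8 ≡ 72^2 = 5184 ≡ 207 (mod 553)
5^16 ≡ 207^2 = 42849 ≡ 268 (mod 553)
5^32 ≡ 268^2 = 71824 ≡ 487 (mod 553)
5^64 ≡ 487^2 = 237169 ≡ 485 (mod 553)
5^128 ≡ 485^2 = 235225 ≡ 200 (mod 553)
5^256 ≡ 200^2 = 40000 ≡ 184 (mod 553)
5^512 ≡ 184^2 = 33856 ≡ 123 (mod 553)
552 = 512 + 32 + 8 in binary powers of 2.
So 5^552 ≡ 123 · 487 · 207 ≡ 141 (mod 553).
Since 141 ≠ 1, base 5 is a Fermat witness: 553 is composite.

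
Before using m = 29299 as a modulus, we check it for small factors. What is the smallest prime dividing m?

83

29299 is odd.
Digit sum 31, not divisible by 3.
Ends in 9: not divisible by 5.
7: 29299 = 7·4185 + 4
11: 29299 = 11·2663 + 6
13: 29299 = 13·2253 + 10
17: 29299 = 17·1723 + 8
19: 29299 = 19·1542 + 1
23: 29299 = 23·1273 + 20
29: 29299 = 29·1010 + 9
31: 29299 = 31·945 + 4
37: 29299 = 37·791 + 32
41: 29299 = 41·714 + 25
43: 29299 = 43·681 + 16
47: 29299 = 47·623 + 18
53: 29299 = 53·552 + 43
59: 29299 = 59·496 + 35
61: 29299 = 61·480 + 19
67: 29299 = 67·437 + 20
71: 29299 = 71·412 + 47
73: 29299 = 73·401 + 26
79: 29299 = 79·370 + 69
83: 29299 = 83·353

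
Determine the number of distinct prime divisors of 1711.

1711 = 29 · 59
1711 = 29 · 59, which has 2 distinct prime factors.

2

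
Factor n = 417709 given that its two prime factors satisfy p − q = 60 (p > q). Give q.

617

Since p = q + 60, we have 417709 = q(q + 60), so q² + 60q − 417709 = 0.
Discriminant: 60² + 4·417709 = 3600 + 1670836 = 1674436; √1674436 = 1294.
q = (−60 + 1294)/2 = 617, and p = q + 60 = 677.
Check: 617 · 677 = 417709.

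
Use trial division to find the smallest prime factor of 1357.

23

1357 is odd.
Digit sum 16, not divisible by 3.
Ends in 7: not divisible by 5.
7: 1357 = 7·193 + 6
11: 1357 = 11·123 + 4
13: 1357 = 13·104 + 5
17: 1357 = 17·79 + 14
19: 1357 = 19·71 + 8
23: 1357 = 23·59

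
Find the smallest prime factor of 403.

13

403 is odd.
Digit sum 7, not divisible by 3.
Ends in 3: not divisible by 5.
7: 403 = 7·57 + 4
11: 403 = 11·36 + 7
13: 403 = 13·31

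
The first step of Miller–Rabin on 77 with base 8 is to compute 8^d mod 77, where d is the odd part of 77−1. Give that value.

77 − 1 = 76 = 2^2 · 19, so d = 19.
8^1 ≡ 8 (mod 77)
8^2 ≡ 8^2 = 64 ≡ 64 (mod 77)
8^4 ≡ 64^2 = 4096 ≡ 15 (mod 77)
8^8 ≡ 15^2 = 225 ≡ 71 (mod 77)
8^16 ≡ 71^2 = 5041 ≡ 36 (mod 77)
19 = 16 + 2 + 1 in binary powers of 2.
So 8^19 ≡ 36 · 64 · 8 ≡ 29 (mod 77).
Squaring chain: 29 → 71; never reaches −1, so base 8 is a Miller–Rabin witness that 77 is composite.

29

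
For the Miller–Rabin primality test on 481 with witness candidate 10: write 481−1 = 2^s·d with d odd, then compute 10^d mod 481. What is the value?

481 − 1 = 480 = 2^5 · 15, so d = 15.
10^1 ≡ 10 (mod 481)
10^2 ≡ 10^2 = 100 ≡ 100 (mod 481)
10^4 ≡ 100^2 = 10000 ≡ 380 (mod 481)
10^8 ≡ 380^2 = 144400 ≡ 100 (mod 481)
15 = 8 + 4 + 2 + 1 in binary powers of 2.
So 10^15 ≡ 100 · 380 · 100 · 10 ≡ 38 (mod 481).
Squaring chain: 38 → 1 → 1 → 1 → 1; never reaches −1, so base 10 is a Miller–Rabin witness that 481 is composite.

38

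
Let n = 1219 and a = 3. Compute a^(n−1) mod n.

282

3^1 ≡ 3 (mod 1219)
3^2 ≡ 3^2 = 9 ≡ 9 (mod 1219)
3^4 ≡ 9^2 = 81 ≡ 81 (mod 1219)
3^8 ≡ 81^2 = 6561 ≡ 466 (mod 1219)
3^16 ≡ 466^2 = 217156 ≡ 174 (mod 1219)
3^32 ≡ 174^2 = 30276 ≡ 1020 (mod 1219)
3^64 ≡ 1020^2 = 1040400 ≡ 593 (mod 1219)
3^128 ≡ 593^2 = 351649 ≡ 577 (mod 1219)
3^256 ≡ 577^2 = 332929 ≡ 142 (mod 1219)
3^512 ≡ 142^2 = 20164 ≡ 660 (mod 1219)
3^1024 ≡ 660^2 = 435600 ≡ 417 (mod 1219)
1218 = 1024 + 128 + 64 + 2 in binary powers of 2.
So 3^1218 ≡ 417 · 577 · 593 · 9 ≡ 282 (mod 1219).
Since 282 ≠ 1, base 3 is a Fermat witness: 1219 is composite.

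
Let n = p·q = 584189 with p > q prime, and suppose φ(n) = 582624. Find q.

φ(n) = (p−1)(q−1) = n − (p+q) + 1, so p + q = 584189 − 582624 + 1 = 1566.
p and q are the roots of t² − 1566t + 584189 = 0.
Discriminant: 1566² − 4·584189 = 2452356 − 2336756 = 115600; √115600 = 340.
q = (1566 − 340)/2 = 613, p = (1566 + 340)/2 = 953.
Check: 613 · 953 = 584189.

613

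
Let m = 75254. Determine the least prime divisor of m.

75254 is even: 2 divides it.

2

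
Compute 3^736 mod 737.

3^1 ≡ 3 (mod 737)
3^2 ≡ 3^2 = 9 ≡ 9 (mod 737)
3^4 ≡ 9^2 = 81 ≡ 81 (mod 737)
3^8 ≡ 81^2 = 6561 ≡ 665 (mod 737)
3^16 ≡ 665^2 = 442225 ≡ 25 (mod 737)
3^32 ≡ 25^2 = 625 ≡ 625 (mod 737)
3^64 ≡ 625^2 = 390625 ≡ 15 (mod 737)
3^128 ≡ 15^2 = 225 ≡ 225 (mod 737)
3^256 ≡ 225^2 = 50625 ≡ 509 (mod 737)
3^512 ≡ 509^2 = 259081 ≡ 394 (mod 737)
736 = 512 + 128 + 64 + 32 in binary powers of 2.
So 3^736 ≡ 394 · 225 · 15 · 625 ≡ 223 (mod 737).
Since 223 ≠ 1, base 3 is a Fermat witness: 737 is composite.

223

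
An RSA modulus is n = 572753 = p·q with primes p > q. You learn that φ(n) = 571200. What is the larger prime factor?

φ(n) = (p−1)(q−1) = n − (p+q) + 1, so p + q = 572753 − 571200 + 1 = 1554.
p and q are the roots of t² − 1554t + 572753 = 0.
Discriminant: 1554² − 4·572753 = 2414916 − 2291012 = 123904; √123904 = 352.
q = (1554 − 352)/2 = 601, p = (1554 + 352)/2 = 953.
Check: 601 · 953 = 572753.

953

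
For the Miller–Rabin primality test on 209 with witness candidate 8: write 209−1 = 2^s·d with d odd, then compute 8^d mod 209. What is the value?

160

209 − 1 = 208 = 2^4 · 13, so d = 13.
8^1 ≡ 8 (mod 209)
8^2 ≡ 8^2 = 64 ≡ 64 (mod 209)
8^4 ≡ 64^2 = 4096 ≡ 125 (mod 209)
8^8 ≡ 125^2 = 15625 ≡ 159 (mod 209)
13 = 8 + 4 + 1 in binary powers of 2.
So 8^13 ≡ 159 · 125 · 8 ≡ 160 (mod 209).
Squaring chain: 160 → 102 → 163 → 26; never reaches −1, so base 8 is a Miller–Rabin witness that 209 is composite.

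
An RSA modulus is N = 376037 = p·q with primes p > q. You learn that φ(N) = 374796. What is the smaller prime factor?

φ(n) = (p−1)(q−1) = n − (p+q) + 1, so p + q = 376037 − 374796 + 1 = 1242.
p and q are the roots of t² − 1242t + 376037 = 0.
Discriminant: 1242² − 4·376037 = 1542564 − 1504148 = 38416; √38416 = 196.
q = (1242 − 196)/2 = 523, p = (1242 + 196)/2 = 719.
Check: 523 · 719 = 376037.

523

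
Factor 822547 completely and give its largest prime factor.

822547 = 11 · 74777
74777 = 37 · 2021
2021 = 43 · 47
47 is prime.
So 822547 = 11 · 37 · 43 · 47; the largest prime factor is 47.

47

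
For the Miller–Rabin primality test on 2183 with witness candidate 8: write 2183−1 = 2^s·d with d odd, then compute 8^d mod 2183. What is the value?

2183 − 1 = 2182 = 2^1 · 1091, so d = 1091.
8^1 ≡ 8 (mod 2183)
8^2 ≡ 8^2 = 64 ≡ 64 (mod 2183)
8^4 ≡ 64^2 = 4096 ≡ 1913 (mod 2183)
8^8 ≡ 1913^2 = 3659569 ≡ 861 (mod 2183)
8^16 ≡ 861^2 = 741321 ≡ 1284 (mod 2183)
8^32 ≡ 1284^2 = 1648656 ≡ 491 (mod 2183)
8^64 ≡ 491^2 = 241081 ≡ 951 (mod 2183)
8^128 ≡ 951^2 = 904401 ≡ 639 (mod 2183)
8^256 ≡ 639^2 = 408321 ≡ 100 (mod 2183)
8^512 ≡ 100^2 = 10000 ≡ 1268 (mod 2183)
8^1024 ≡ 1268^2 = 1607824 ≡ 1136 (mod 2183)
1091 = 1024 + 64 + 2 + 1 in binary powers of 2.
So 8^1091 ≡ 1136 · 951 · 64 · 8 ≡ 1309 (mod 2183).
Squaring chain: 1309; never reaches −1, so base 8 is a Miller–Rabin witness that 2183 is composite.

1309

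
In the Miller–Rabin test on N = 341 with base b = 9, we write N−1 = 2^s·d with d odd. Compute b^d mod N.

341 − 1 = 340 = 2^2 · 85, so d = 85.
9^1 ≡ 9 (mod 341)
9^2 ≡ 9^2 = 81 ≡ 81 (mod 341)
9^4 ≡ 81^2 = 6561 ≡ 82 (mod 341)
9^8 ≡ 82^2 = 6724 ≡ 245 (mod 341)
9^16 ≡ 245^2 = 60025 ≡ 9 (mod 341)
9^32 ≡ 9^2 = 81 ≡ 81 (mod 341)
9^64 ≡ 81^2 = 6561 ≡ 82 (mod 341)
85 = 64 + 16 + 4 + 1 in binary powers of 2.
So 9^85 ≡ 82 · 9 · 82 · 9 ≡ 67 (mod 341).
Squaring chain: 67 → 56; never reaches −1, so base 9 is a Miller–Rabin witness that 341 is composite.

67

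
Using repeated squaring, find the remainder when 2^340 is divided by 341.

2^1 ≡ 2 (mod 341)
2^2 ≡ 2^2 = 4 ≡ 4 (mod 341)
2^4 ≡ 4^2 = 16 ≡ 16 (mod 341)
2^8 ≡ 16^2 = 256 ≡ 256 (mod 341)
2^16 ≡ 256^2 = 65536 ≡ 64 (mod 341)
2^32 ≡ 64^2 = 4096 ≡ 4 (mod 341)
2^64 ≡ 4^2 = 16 ≡ 16 (mod 341)
2^128 ≡ 16^2 = 256 ≡ 256 (mod 341)
2^256 ≡ 256^2 = 65536 ≡ 64 (mod 341)
340 = 256 + 64 + 16 + 4 in binary powers of 2.
So 2^340 ≡ 64 · 16 · 64 · 16 ≡ 1 (mod 341).
Since the result is 1, base 2 gives no evidence that 341 is composite.

1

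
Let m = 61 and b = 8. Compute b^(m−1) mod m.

1

8^1 ≡ 8 (mod 61)
8^2 ≡ 8^2 = 64 ≡ 3 (mod 61)
8^4 ≡ 3^2 = 9 ≡ 9 (mod 61)
8^8 ≡ 9^2 = 81 ≡ 20 (mod 61)
8^16 ≡ 20^2 = 400 ≡ 34 (mod 61)
8^32 ≡ 34^2 = 1156 ≡ 58 (mod 61)
60 = 32 + 16 + 8 + 4 in binary powers of 2.
So 8^60 ≡ 58 · 34 · 20 · 9 ≡ 1 (mod 61).
Since the result is 1, base 8 gives no evidence that 61 is composite.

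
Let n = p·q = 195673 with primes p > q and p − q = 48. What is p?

467

Since p = q + 48, we have 195673 = q(q + 48), so q² + 48q − 195673 = 0.
Discriminant: 48² + 4·195673 = 2304 + 782692 = 784996; √784996 = 886.
q = (−48 + 886)/2 = 419, and p = q + 48 = 467.
Check: 419 · 467 = 195673.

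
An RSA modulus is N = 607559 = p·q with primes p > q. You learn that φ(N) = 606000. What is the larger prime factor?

φ(n) = (p−1)(q−1) = n − (p+q) + 1, so p + q = 607559 − 606000 + 1 = 1560.
p and q are the roots of t² − 1560t + 607559 = 0.
Discriminant: 1560² − 4·607559 = 2433600 − 2430236 = 3364; √3364 = 58.
q = (1560 − 58)/2 = 751, p = (1560 + 58)/2 = 809.
Check: 751 · 809 = 607559.

809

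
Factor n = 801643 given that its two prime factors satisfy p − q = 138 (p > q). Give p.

Since p = q + 138, we have 801643 = q(q + 138), so q² + 138q − 801643 = 0.
Discriminant: 138² + 4·801643 = 19044 + 3206572 = 3225616; √3225616 = 1796.
q = (−138 + 1796)/2 = 829, and p = q + 138 = 967.
Check: 829 · 967 = 801643.

967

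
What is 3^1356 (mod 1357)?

487

3^1 ≡ 3 (mod 1357)
3^2 ≡ 3^2 = 9 ≡ 9 (mod 1357)
3^4 ≡ 9^2 = 81 ≡ 81 (mod 1357)
3^8 ≡ 81^2 = 6561 ≡ 1133 (mod 1357)
3^16 ≡ 1133^2 = 1283689 ≡ 1324 (mod 1357)
3^32 ≡ 1324^2 = 1752976 ≡ 1089 (mod 1357)
3^64 ≡ 1089^2 = 1185921 ≡ 1260 (mod 1357)
3^128 ≡ 1260^2 = 1587600 ≡ 1267 (mod 1357)
3^256 ≡ 1267^2 = 1605289 ≡ 1315 (mod 1357)
3^512 ≡ 1315^2 = 1729225 ≡ 407 (mod 1357)
3^1024 ≡ 407^2 = 165649 ≡ 95 (mod 1357)
1356 = 1024 + 256 + 64 + 8 + 4 in binary powers of 2.
So 3^1356 ≡ 95 · 1315 · 1260 · 1133 · 81 ≡ 487 (mod 1357).
Since 487 ≠ 1, base 3 is a Fermat witness: 1357 is composite.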